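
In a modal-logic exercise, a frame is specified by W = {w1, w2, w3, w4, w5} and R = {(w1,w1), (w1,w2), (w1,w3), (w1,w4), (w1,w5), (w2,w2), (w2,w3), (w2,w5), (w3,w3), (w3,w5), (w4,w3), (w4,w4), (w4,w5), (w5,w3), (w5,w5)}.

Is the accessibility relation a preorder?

Reflexive: yes — every world is R-related to itself.
Transitive: yes — every two-step R-path is closed by a direct edge.
So R is a preorder.

Yes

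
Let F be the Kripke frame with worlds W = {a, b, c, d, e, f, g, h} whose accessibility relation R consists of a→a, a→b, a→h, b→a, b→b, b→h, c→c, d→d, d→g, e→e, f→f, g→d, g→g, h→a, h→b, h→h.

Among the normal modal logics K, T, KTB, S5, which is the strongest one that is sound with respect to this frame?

Reflexive (axiom T): yes — every world is R-related to itself.
Symmetric (axiom B): yes — every pair in R has its reverse in R.
Euclidean (axiom 5): yes — any two successors of a common world are R-related.
So F validates K, T, KTB, S5. The strongest is S5.

S5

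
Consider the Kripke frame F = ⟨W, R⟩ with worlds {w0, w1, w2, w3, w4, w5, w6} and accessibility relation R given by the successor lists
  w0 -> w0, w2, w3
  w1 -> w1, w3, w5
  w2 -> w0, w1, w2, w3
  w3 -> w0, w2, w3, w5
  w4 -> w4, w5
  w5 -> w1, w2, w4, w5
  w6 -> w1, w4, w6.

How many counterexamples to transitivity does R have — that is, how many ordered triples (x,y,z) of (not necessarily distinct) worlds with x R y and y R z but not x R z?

19

Enumerating: (w0,w2,w1), (w0,w3,w5), (w1,w3,w0), (w1,w3,w2), (w1,w5,w2), (w1,w5,w4), (w2,w1,w5), (w2,w3,w5), (w3,w2,w1), (w3,w5,w1), (w3,w5,w4), (w4,w5,w1), … and 7 more.
Total: 19.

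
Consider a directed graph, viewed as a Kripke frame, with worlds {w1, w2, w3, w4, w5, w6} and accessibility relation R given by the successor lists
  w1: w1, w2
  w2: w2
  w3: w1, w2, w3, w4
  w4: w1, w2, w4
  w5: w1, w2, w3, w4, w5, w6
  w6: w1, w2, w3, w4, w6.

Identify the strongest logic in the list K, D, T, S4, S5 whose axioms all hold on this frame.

S4

Serial (axiom D): yes — every world has a successor (e.g. w1 R w1).
Reflexive (axiom T): yes — every world is R-related to itself.
Transitive (axiom 4): yes — every two-step R-path is closed by a direct edge.
Euclidean (axiom 5): no — w3 R w1 and w3 R w4, but not w1 R w4.
So F validates K, D, T, S4; S5 would additionally require R to be Euclidean. The strongest is S4.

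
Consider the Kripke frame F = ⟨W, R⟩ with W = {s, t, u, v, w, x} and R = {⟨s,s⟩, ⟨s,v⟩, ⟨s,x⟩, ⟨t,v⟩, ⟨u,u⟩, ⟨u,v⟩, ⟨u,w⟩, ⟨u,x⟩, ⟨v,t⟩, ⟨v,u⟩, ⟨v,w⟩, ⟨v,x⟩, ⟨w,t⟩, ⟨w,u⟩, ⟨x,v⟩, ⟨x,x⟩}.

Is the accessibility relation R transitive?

No

Transitive: no — s R v and v R t, but not s R t.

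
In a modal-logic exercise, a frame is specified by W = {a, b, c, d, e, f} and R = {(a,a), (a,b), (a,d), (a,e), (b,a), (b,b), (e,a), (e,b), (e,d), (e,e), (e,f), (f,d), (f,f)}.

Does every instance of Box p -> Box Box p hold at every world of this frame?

By correspondence theory, 4 is valid on a frame iff R is transitive.
Transitive: no — a R e and e R f, but not a R f.

No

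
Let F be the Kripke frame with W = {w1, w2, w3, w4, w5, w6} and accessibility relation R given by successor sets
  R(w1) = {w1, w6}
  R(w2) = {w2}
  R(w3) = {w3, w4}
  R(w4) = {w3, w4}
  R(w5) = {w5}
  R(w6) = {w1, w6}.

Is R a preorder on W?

Reflexive: yes — every world is R-related to itself.
Transitive: yes — every two-step R-path is closed by a direct edge.
So R is a preorder.

Yes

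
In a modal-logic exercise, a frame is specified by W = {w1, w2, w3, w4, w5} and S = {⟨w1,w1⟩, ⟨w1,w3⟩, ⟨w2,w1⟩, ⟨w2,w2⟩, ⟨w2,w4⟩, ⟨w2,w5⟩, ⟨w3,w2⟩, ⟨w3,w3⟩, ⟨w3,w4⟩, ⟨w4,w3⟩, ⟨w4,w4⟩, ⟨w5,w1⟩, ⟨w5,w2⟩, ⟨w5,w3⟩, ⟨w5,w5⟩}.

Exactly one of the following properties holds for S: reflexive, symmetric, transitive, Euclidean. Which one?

Reflexive: yes — every world is S-related to itself.
Symmetric: no — w1 S w3 but not w3 S w1.
Transitive: no — w1 S w3 and w3 S w2, but not w1 S w2.
Euclidean: no — w2 S w1 and w2 S w4, but not w1 S w4.
Only reflexive holds.

reflexive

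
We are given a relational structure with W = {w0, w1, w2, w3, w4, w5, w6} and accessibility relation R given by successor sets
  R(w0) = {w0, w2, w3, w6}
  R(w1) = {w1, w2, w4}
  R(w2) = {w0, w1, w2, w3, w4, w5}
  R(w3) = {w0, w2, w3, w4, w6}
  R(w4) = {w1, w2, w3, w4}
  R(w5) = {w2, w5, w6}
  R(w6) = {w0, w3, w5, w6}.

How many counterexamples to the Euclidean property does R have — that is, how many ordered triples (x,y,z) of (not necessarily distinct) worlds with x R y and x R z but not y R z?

30

Enumerating: (w0,w2,w6), (w0,w6,w2), (w2,w0,w1), (w2,w0,w4), (w2,w0,w5), (w2,w1,w0), (w2,w1,w3), (w2,w1,w5), (w2,w3,w1), (w2,w3,w5), (w2,w4,w0), (w2,w4,w5), … and 18 more.
Total: 30.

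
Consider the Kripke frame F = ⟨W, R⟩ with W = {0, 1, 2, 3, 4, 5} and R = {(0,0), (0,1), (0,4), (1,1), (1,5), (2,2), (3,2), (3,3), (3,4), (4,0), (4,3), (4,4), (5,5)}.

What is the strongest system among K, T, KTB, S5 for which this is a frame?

Reflexive (axiom T): yes — every world is R-related to itself.
Symmetric (axiom B): no — 0 R 1 but not 1 R 0.
Euclidean (axiom 5): no — 0 R 1 and 0 R 4, but not 1 R 4.
So F validates K, T; KTB would additionally require R to be symmetric. The strongest is T.

T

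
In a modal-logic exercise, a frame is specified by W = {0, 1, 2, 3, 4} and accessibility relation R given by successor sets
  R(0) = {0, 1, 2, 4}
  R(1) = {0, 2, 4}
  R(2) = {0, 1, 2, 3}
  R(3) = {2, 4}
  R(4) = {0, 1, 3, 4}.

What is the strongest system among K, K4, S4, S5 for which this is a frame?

K

Transitive (axiom 4): no — 0 R 2 and 2 R 3, but not 0 R 3.
Reflexive (axiom T): no — 1 is not related to itself.
Euclidean (axiom 5): no — 0 R 2 and 0 R 4, but not 2 R 4.
So F validates K; K4 would additionally require R to be transitive. The strongest is K.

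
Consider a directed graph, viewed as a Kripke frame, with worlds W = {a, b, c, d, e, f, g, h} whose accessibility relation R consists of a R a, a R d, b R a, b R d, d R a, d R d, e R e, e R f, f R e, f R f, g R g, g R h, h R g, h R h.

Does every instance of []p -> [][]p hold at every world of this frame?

The schema 4 characterises exactly the transitive frames.
Transitive: yes — every two-step R-path is closed by a direct edge.

Yes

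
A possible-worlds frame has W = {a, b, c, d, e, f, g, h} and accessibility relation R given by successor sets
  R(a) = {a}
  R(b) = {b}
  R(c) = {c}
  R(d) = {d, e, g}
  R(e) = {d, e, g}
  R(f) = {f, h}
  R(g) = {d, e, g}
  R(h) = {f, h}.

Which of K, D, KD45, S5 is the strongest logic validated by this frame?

Serial (axiom D): yes — every world has a successor (e.g. a R a).
Euclidean (axiom 5): yes — any two successors of a common world are R-related.
Transitive (axiom 4): yes — every two-step R-path is closed by a direct edge.
Reflexive (axiom T): yes — every world is R-related to itself.
So F validates K, D, KD45, S5. The strongest is S5.

S5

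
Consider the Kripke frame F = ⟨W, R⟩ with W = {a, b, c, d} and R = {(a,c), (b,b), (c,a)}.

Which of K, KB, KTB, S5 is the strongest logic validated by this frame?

KB

Symmetric (axiom B): yes — every pair in R has its reverse in R.
Reflexive (axiom T): no — a is not related to itself.
Euclidean (axiom 5): no — a R c and a R c, but not c R c.
So F validates K, KB; KTB would additionally require R to be reflexive. The strongest is KB.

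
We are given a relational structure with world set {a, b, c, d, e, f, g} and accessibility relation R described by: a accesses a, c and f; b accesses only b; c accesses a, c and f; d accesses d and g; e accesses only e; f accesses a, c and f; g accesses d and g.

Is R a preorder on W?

Reflexive: yes — every world is R-related to itself.
Transitive: yes — every two-step R-path is closed by a direct edge.
So R is a preorder.

Yes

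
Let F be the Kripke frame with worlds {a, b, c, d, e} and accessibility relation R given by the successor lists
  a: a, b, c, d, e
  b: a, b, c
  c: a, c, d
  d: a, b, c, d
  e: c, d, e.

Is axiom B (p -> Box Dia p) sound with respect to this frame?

No

By correspondence theory, B is valid on a frame iff R is symmetric.
Symmetric: no — a R e but not e R a.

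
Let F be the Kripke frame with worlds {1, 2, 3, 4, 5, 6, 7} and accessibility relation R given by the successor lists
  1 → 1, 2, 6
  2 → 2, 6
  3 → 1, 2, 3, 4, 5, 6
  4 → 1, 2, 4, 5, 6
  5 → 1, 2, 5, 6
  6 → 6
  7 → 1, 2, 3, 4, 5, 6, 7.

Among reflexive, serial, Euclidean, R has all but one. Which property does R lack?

Reflexive: yes — every world is R-related to itself.
Serial: yes — every world has a successor (e.g. 1 R 1).
Euclidean: no — 1 R 6 and 1 R 2, but not 6 R 2.
Only Euclidean fails.

Euclidean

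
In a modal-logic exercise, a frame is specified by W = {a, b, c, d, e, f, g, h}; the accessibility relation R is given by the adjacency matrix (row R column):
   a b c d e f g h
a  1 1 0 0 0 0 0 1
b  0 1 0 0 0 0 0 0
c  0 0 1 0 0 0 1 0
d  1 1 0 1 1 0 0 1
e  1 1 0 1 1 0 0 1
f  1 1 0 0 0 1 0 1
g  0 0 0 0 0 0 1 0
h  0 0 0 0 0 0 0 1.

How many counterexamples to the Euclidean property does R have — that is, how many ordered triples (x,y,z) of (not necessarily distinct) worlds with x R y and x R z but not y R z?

32

Enumerating: (a,b,a), (a,b,h), (a,h,a), (a,h,b), (c,g,c), (d,a,d), (d,a,e), (d,b,a), (d,b,d), (d,b,e), (d,b,h), (d,h,a), … and 20 more.
Total: 32.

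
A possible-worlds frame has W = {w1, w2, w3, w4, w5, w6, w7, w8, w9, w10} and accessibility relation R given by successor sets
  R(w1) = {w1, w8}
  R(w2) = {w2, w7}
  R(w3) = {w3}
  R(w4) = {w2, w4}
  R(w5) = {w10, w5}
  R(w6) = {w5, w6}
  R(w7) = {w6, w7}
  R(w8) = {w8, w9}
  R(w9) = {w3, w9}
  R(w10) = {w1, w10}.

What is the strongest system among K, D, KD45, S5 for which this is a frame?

Serial (axiom D): yes — every world has a successor (e.g. w1 R w1).
Euclidean (axiom 5): no — w1 R w8 and w1 R w1, but not w8 R w1.
Transitive (axiom 4): no — w1 R w8 and w8 R w9, but not w1 R w9.
Reflexive (axiom T): yes — every world is R-related to itself.
So F validates K, D; KD45 would additionally require R to be Euclidean and transitive. The strongest is D.

D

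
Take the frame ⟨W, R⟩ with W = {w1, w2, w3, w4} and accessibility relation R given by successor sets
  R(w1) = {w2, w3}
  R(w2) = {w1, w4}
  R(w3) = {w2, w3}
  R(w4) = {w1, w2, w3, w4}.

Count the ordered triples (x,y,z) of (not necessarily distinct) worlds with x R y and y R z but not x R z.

Enumerating: (w1,w2,w1), (w1,w2,w4), (w2,w1,w2), (w2,w1,w3), (w2,w4,w2), (w2,w4,w3), (w3,w2,w1), (w3,w2,w4).

8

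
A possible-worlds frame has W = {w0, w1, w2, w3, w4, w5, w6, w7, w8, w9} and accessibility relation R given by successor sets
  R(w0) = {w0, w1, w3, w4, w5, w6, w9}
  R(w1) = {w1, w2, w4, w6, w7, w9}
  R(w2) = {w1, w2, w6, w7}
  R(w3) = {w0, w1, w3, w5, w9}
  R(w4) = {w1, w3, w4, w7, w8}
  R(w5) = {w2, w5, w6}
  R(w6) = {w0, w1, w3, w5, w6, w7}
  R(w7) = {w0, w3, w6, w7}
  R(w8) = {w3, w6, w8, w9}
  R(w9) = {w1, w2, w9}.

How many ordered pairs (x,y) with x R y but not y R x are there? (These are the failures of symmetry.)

21

Enumerating: (w0,w1), (w0,w4), (w0,w5), (w0,w9), (w1,w7), (w2,w6), (w2,w7), (w3,w1), (w3,w5), (w3,w9), (w4,w3), (w4,w7), … and 9 more.
Total: 21.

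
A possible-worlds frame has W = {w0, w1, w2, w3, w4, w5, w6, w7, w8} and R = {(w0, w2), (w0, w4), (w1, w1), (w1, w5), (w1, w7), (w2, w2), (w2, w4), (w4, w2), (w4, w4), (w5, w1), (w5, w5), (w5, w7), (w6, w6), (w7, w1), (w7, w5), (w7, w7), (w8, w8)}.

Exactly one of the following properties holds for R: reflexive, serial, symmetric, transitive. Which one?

Reflexive: no — w0 is not related to itself.
Serial: no — w3 has no R-successor.
Symmetric: no — w0 R w2 but not w2 R w0.
Transitive: yes — every two-step R-path is closed by a direct edge.
Only transitive holds.

transitive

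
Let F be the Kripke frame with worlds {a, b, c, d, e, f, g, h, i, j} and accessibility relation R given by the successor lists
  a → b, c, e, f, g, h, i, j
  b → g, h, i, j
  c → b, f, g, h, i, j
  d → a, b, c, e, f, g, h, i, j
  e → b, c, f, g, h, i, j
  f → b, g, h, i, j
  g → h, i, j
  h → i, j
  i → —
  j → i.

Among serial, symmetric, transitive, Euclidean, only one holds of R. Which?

Serial: no — i has no R-successor.
Symmetric: no — a R b but not b R a.
Transitive: yes — every two-step R-path is closed by a direct edge.
Euclidean: no — a R b and a R c, but not b R c.
Only transitive holds.

transitive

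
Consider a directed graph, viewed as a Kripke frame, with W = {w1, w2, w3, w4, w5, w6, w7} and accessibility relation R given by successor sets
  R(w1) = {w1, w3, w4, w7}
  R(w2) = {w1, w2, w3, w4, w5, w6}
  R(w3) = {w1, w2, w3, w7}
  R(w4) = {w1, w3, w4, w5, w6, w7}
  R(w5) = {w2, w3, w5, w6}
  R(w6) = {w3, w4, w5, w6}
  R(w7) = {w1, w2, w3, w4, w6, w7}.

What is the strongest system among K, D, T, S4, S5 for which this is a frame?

T

Serial (axiom D): yes — every world has a successor (e.g. w1 R w1).
Reflexive (axiom T): yes — every world is R-related to itself.
Transitive (axiom 4): no — w1 R w3 and w3 R w2, but not w1 R w2.
Euclidean (axiom 5): no — w1 R w3 and w1 R w4, but not w3 R w4.
So F validates K, D, T; S4 would additionally require R to be transitive. The strongest is T.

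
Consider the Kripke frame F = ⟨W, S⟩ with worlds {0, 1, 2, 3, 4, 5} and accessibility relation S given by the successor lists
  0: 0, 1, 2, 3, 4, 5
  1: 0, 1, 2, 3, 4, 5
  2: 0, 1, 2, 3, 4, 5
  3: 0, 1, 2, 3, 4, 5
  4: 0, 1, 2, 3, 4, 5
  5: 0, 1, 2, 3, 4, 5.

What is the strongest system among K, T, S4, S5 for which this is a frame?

S5

Reflexive (axiom T): yes — every world is S-related to itself.
Transitive (axiom 4): yes — every two-step S-path is closed by a direct edge.
Euclidean (axiom 5): yes — any two successors of a common world are S-related.
So F validates K, T, S4, S5. The strongest is S5.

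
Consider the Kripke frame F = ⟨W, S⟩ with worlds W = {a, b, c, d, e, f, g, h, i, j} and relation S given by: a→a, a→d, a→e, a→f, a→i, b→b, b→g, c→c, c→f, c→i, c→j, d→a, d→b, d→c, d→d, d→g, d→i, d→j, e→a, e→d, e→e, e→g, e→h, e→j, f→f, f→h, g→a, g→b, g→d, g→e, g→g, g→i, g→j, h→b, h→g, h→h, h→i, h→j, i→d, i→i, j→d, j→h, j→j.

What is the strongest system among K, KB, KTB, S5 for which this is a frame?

K

Symmetric (axiom B): no — a S f but not f S a.
Reflexive (axiom T): yes — every world is S-related to itself.
Euclidean (axiom 5): no — a S d and a S e, but not d S e.
So F validates K; KB would additionally require S to be symmetric. The strongest is K.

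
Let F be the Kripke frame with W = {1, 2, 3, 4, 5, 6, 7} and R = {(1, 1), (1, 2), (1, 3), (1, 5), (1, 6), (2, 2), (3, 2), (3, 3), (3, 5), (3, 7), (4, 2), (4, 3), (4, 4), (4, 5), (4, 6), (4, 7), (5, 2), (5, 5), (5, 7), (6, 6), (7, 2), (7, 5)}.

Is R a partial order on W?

No

Reflexive: no — 7 is not related to itself.
Transitive: no — 1 R 3 and 3 R 7, but not 1 R 7.
Antisymmetric: no — 5 R 7 and 7 R 5 with 5 ≠ 7.
So R is not a partial order.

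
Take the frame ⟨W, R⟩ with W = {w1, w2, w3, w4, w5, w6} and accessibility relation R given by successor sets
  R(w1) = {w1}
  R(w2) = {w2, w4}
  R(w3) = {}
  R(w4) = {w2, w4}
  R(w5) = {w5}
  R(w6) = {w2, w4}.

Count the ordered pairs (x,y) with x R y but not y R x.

2

Enumerating: (w6,w2), (w6,w4).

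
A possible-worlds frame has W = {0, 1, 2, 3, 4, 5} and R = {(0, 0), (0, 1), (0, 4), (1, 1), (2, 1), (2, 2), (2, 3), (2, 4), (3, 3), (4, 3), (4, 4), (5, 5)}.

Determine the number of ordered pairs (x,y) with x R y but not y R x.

6

Enumerating: (0,1), (0,4), (2,1), (2,3), (2,4), (4,3).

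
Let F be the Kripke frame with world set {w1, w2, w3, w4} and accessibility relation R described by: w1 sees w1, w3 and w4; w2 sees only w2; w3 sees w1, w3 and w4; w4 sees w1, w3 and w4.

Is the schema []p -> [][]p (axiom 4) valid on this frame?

The schema 4 characterises exactly the transitive frames.
Transitive: yes — every two-step R-path is closed by a direct edge.

Yes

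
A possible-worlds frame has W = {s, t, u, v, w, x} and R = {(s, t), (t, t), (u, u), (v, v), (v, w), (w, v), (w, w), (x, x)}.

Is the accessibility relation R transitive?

Yes

Transitive: yes — every two-step R-path is closed by a direct edge.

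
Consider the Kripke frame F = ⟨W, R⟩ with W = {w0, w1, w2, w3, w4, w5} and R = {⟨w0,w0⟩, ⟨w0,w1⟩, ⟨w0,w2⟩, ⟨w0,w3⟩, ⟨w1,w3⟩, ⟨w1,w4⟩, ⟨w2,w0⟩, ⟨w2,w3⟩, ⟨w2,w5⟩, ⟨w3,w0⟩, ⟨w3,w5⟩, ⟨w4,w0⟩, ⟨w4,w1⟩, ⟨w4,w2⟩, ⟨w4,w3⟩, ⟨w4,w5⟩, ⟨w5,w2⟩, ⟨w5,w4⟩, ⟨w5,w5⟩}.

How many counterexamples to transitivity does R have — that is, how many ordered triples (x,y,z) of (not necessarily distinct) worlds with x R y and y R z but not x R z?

Enumerating: (w0,w1,w4), (w0,w2,w5), (w0,w3,w5), (w1,w3,w0), (w1,w3,w5), (w1,w4,w0), (w1,w4,w1), (w1,w4,w2), (w1,w4,w5), (w2,w0,w1), (w2,w0,w2), (w2,w5,w2), … and 13 more.
Total: 25.

25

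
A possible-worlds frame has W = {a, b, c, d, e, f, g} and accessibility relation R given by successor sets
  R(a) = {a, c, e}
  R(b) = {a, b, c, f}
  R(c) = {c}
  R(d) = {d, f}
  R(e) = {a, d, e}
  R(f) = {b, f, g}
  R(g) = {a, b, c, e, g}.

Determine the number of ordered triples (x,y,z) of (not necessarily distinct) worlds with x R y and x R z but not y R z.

Enumerating: (a,c,a), (a,c,e), (a,e,c), (b,a,b), (b,a,f), (b,c,a), (b,c,b), (b,c,f), (b,f,a), (b,f,c), (d,f,d), (e,a,d), … and 15 more.
Total: 27.

27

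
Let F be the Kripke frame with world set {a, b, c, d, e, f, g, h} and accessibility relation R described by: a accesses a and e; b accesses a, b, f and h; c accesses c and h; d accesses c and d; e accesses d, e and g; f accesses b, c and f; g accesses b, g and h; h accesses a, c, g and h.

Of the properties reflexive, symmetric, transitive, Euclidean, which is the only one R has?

Reflexive: yes — every world is R-related to itself.
Symmetric: no — a R e but not e R a.
Transitive: no — a R e and e R d, but not a R d.
Euclidean: no — b R a and b R f, but not a R f.
Only reflexive holds.

reflexive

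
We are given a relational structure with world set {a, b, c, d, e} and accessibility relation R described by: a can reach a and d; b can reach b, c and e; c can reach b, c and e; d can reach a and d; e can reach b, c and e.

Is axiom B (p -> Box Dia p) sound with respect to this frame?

Axiom B corresponds to the accessibility relation being symmetric.
Symmetric: yes — every pair in R has its reverse in R.

Yes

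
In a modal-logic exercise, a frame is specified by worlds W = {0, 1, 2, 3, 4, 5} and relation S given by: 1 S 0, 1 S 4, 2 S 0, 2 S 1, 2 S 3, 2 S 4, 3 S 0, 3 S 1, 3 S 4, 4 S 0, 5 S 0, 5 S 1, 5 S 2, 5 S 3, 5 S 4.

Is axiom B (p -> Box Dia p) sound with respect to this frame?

No

The schema B characterises exactly the symmetric frames.
Symmetric: no — 1 S 0 but not 0 S 1.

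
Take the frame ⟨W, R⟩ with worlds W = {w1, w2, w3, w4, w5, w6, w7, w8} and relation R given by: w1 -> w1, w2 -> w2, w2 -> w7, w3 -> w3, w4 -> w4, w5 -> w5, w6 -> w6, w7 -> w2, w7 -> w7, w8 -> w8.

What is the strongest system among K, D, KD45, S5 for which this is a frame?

Serial (axiom D): yes — every world has a successor (e.g. w1 R w1).
Euclidean (axiom 5): yes — any two successors of a common world are R-related.
Transitive (axiom 4): yes — every two-step R-path is closed by a direct edge.
Reflexive (axiom T): yes — every world is R-related to itself.
So F validates K, D, KD45, S5. The strongest is S5.

S5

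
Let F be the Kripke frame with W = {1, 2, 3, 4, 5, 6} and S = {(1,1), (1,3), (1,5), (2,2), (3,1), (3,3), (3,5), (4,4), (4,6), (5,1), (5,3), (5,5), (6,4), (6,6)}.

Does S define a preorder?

Reflexive: yes — every world is S-related to itself.
Transitive: yes — every two-step S-path is closed by a direct edge.
So S is a preorder.

Yes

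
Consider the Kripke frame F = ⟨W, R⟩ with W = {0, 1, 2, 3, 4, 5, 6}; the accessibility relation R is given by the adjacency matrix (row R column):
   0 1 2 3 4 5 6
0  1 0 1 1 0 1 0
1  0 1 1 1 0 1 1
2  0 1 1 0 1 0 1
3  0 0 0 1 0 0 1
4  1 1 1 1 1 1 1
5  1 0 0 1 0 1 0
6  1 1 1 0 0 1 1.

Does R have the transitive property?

Transitive: no — 0 R 2 and 2 R 1, but not 0 R 1.

No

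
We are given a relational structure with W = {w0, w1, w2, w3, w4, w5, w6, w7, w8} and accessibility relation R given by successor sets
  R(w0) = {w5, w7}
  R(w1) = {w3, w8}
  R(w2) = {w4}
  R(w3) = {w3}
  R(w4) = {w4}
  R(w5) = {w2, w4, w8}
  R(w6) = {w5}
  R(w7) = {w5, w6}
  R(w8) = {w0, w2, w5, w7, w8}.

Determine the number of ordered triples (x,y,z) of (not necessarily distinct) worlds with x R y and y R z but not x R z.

20

Enumerating: (w0,w5,w2), (w0,w5,w4), (w0,w5,w8), (w0,w7,w6), (w1,w8,w0), (w1,w8,w2), (w1,w8,w5), (w1,w8,w7), (w5,w8,w0), (w5,w8,w5), (w5,w8,w7), (w6,w5,w2), … and 8 more.
Total: 20.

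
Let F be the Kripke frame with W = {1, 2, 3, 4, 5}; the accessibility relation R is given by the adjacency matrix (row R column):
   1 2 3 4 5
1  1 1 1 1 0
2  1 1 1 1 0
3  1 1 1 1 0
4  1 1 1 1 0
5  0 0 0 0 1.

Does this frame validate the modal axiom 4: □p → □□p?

Axiom 4 corresponds to the accessibility relation being transitive.
Transitive: yes — every two-step R-path is closed by a direct edge.

Yes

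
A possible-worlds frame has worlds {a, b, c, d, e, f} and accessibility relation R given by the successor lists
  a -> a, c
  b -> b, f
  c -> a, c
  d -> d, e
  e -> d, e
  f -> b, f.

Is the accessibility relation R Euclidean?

Euclidean: yes — any two successors of a common world are R-related.

Yes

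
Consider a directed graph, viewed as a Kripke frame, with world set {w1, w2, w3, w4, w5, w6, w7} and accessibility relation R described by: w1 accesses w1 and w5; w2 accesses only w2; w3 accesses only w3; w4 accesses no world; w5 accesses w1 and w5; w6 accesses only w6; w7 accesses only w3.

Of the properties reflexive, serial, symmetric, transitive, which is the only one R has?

transitive

Reflexive: no — w4 is not related to itself.
Serial: no — w4 has no R-successor.
Symmetric: no — w7 R w3 but not w3 R w7.
Transitive: yes — every two-step R-path is closed by a direct edge.
Only transitive holds.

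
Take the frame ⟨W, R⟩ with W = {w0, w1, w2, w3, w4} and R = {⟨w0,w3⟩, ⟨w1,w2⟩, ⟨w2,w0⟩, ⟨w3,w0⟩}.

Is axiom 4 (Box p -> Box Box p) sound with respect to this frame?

No

By correspondence theory, 4 is valid on a frame iff R is transitive.
Transitive: no — w1 R w2 and w2 R w0, but not w1 R w0.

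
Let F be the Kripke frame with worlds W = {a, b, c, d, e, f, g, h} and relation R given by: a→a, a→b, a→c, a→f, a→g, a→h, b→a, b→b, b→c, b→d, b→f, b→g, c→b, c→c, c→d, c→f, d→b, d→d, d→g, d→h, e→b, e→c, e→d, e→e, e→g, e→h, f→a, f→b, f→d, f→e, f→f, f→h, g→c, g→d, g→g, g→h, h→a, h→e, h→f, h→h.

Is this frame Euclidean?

No

Euclidean: no — a R b and a R h, but not b R h.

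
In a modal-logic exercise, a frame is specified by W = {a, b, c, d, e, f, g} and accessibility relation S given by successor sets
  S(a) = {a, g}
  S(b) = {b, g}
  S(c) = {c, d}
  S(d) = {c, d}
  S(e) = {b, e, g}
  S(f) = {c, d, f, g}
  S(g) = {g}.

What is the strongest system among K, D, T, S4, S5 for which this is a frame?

S4

Serial (axiom D): yes — every world has a successor (e.g. a S a).
Reflexive (axiom T): yes — every world is S-related to itself.
Transitive (axiom 4): yes — every two-step S-path is closed by a direct edge.
Euclidean (axiom 5): no — e S g and e S b, but not g S b.
So F validates K, D, T, S4; S5 would additionally require S to be Euclidean. The strongest is S4.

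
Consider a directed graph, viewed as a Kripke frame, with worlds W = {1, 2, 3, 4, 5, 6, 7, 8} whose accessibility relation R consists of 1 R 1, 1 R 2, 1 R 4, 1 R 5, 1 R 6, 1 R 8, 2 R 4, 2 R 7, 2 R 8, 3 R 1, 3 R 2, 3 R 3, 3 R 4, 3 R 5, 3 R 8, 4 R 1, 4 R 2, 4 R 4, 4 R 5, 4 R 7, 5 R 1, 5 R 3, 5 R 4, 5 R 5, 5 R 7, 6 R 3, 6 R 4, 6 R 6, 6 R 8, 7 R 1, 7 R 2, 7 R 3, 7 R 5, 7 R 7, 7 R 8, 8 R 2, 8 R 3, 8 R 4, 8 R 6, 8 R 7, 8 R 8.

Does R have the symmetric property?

Symmetric: no — 1 R 2 but not 2 R 1.

No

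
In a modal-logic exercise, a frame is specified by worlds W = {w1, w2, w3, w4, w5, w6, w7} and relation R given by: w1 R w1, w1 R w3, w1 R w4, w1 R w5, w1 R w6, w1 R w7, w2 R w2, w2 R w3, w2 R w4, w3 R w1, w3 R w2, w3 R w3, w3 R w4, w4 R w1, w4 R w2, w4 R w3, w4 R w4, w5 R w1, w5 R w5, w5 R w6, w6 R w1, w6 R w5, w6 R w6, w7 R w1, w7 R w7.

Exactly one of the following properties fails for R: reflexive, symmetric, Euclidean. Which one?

Reflexive: yes — every world is R-related to itself.
Symmetric: yes — every pair in R has its reverse in R.
Euclidean: no — w1 R w3 and w1 R w5, but not w3 R w5.
Only Euclidean fails.

Euclidean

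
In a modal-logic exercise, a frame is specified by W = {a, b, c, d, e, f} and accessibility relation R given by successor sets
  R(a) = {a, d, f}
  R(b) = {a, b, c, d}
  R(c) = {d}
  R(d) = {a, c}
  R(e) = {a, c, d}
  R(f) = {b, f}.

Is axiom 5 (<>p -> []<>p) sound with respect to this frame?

The schema 5 characterises exactly the Euclidean frames.
Euclidean: no — a R d and a R f, but not d R f.

No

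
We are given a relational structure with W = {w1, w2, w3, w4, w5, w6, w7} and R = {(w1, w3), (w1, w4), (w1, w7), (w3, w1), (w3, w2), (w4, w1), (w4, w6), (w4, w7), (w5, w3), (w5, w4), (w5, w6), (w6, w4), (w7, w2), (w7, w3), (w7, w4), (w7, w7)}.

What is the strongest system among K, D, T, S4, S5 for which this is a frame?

K

Serial (axiom D): no — w2 has no R-successor.
Reflexive (axiom T): no — w1 is not related to itself.
Transitive (axiom 4): no — w1 R w3 and w3 R w2, but not w1 R w2.
Euclidean (axiom 5): no — w1 R w3 and w1 R w4, but not w3 R w4.
So F validates K; D would additionally require R to be serial. The strongest is K.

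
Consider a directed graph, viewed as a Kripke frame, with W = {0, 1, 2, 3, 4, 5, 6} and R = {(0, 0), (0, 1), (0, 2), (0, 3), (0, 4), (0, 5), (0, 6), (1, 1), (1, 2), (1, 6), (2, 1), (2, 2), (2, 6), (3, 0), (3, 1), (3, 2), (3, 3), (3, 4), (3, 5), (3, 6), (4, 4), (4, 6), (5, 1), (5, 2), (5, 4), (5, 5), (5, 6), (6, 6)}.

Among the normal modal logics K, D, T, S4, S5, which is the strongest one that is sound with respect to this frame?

Serial (axiom D): yes — every world has a successor (e.g. 0 R 0).
Reflexive (axiom T): yes — every world is R-related to itself.
Transitive (axiom 4): yes — every two-step R-path is closed by a direct edge.
Euclidean (axiom 5): no — 0 R 1 and 0 R 3, but not 1 R 3.
So F validates K, D, T, S4; S5 would additionally require R to be Euclidean. The strongest is S4.

S4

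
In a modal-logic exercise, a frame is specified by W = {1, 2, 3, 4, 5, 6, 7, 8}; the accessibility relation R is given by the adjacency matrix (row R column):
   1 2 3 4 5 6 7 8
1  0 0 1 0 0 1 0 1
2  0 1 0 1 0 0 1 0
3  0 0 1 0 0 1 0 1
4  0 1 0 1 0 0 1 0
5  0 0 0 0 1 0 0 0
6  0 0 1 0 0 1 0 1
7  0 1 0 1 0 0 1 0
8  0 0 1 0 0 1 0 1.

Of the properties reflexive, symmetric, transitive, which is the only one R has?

transitive

Reflexive: no — 1 is not related to itself.
Symmetric: no — 1 R 3 but not 3 R 1.
Transitive: yes — every two-step R-path is closed by a direct edge.
Only transitive holds.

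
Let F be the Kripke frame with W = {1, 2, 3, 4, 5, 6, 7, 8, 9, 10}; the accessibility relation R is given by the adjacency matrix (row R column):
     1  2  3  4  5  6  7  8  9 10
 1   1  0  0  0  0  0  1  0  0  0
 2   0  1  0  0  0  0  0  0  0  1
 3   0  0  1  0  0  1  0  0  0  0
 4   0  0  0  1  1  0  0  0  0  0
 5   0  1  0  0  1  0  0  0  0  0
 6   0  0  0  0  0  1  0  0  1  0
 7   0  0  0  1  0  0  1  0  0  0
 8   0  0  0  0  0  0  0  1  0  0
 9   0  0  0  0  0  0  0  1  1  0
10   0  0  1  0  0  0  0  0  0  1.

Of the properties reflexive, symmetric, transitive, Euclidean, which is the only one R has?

Reflexive: yes — every world is R-related to itself.
Symmetric: no — 1 R 7 but not 7 R 1.
Transitive: no — 1 R 7 and 7 R 4, but not 1 R 4.
Euclidean: no — 1 R 7 and 1 R 1, but not 7 R 1.
Only reflexive holds.

reflexive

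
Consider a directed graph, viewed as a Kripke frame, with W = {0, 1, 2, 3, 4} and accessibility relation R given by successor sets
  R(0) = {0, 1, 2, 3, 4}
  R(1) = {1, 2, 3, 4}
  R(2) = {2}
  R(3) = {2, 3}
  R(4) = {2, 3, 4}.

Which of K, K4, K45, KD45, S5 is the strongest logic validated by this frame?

K4

Transitive (axiom 4): yes — every two-step R-path is closed by a direct edge.
Euclidean (axiom 5): no — 0 R 2 and 0 R 1, but not 2 R 1.
Serial (axiom D): yes — every world has a successor (e.g. 0 R 0).
Reflexive (axiom T): yes — every world is R-related to itself.
So F validates K, K4; K45 would additionally require R to be Euclidean. The strongest is K4.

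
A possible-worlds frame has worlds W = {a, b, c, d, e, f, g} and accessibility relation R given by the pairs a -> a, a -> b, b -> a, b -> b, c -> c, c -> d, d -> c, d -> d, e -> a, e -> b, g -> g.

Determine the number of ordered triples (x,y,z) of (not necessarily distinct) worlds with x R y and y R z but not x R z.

0

R is transitive; there are no such tuples.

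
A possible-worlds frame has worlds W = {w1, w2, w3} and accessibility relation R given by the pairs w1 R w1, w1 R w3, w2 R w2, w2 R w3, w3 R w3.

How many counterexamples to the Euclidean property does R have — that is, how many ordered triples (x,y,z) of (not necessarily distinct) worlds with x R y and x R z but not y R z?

2

Enumerating: (w1,w3,w1), (w2,w3,w2).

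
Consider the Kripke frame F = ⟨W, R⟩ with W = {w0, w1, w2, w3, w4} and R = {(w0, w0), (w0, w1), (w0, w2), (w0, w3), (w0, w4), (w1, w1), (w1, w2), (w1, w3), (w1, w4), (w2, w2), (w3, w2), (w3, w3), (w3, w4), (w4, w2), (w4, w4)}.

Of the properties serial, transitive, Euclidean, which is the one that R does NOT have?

Serial: yes — every world has a successor (e.g. w0 R w0).
Transitive: yes — every two-step R-path is closed by a direct edge.
Euclidean: no — w0 R w2 and w0 R w1, but not w2 R w1.
Only Euclidean fails.

Euclidean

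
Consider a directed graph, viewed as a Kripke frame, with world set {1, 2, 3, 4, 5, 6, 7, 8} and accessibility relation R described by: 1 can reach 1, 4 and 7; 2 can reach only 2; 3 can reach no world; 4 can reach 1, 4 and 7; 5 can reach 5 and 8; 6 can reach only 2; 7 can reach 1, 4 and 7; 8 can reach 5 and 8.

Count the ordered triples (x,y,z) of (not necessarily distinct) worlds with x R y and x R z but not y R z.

0

R is Euclidean; there are no such tuples.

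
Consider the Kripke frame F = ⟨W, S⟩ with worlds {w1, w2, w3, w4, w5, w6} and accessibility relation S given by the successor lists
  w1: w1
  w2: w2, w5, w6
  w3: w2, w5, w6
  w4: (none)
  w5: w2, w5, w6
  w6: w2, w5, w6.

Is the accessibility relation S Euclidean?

Euclidean: yes — any two successors of a common world are S-related.

Yes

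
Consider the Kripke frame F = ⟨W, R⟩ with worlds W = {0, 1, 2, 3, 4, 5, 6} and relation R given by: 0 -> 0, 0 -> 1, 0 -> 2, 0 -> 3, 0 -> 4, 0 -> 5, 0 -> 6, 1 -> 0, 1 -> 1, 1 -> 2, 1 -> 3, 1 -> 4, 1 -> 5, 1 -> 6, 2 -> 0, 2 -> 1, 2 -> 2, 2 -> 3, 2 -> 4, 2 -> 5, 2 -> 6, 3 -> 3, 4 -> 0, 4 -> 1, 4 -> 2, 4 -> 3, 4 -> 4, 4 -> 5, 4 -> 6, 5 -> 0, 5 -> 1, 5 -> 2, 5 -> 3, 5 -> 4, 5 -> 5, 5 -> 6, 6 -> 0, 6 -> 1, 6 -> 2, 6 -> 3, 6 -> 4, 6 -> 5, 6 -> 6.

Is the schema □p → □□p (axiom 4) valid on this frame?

Yes

By correspondence theory, 4 is valid on a frame iff R is transitive.
Transitive: yes — every two-step R-path is closed by a direct edge.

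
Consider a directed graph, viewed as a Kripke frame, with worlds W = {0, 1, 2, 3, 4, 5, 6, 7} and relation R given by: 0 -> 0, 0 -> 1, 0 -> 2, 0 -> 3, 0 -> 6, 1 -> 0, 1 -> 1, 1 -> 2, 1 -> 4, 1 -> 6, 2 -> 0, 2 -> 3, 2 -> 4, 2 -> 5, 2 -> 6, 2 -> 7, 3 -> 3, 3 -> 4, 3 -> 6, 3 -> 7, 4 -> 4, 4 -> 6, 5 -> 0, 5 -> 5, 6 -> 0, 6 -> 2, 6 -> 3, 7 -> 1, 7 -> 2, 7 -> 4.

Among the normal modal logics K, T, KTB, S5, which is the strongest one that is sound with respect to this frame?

Reflexive (axiom T): no — 2 is not related to itself.
Symmetric (axiom B): no — 0 R 3 but not 3 R 0.
Euclidean (axiom 5): no — 0 R 1 and 0 R 3, but not 1 R 3.
So F validates K; T would additionally require R to be reflexive. The strongest is K.

K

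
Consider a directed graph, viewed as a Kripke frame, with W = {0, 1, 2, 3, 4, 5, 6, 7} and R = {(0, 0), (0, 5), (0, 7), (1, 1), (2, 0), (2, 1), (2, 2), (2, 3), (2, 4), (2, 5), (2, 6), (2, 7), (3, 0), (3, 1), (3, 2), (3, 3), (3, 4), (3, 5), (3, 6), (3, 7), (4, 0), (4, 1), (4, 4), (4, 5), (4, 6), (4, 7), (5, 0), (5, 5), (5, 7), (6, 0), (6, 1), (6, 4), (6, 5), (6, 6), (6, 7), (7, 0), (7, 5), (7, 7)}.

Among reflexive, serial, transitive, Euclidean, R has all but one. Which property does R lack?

Euclidean

Reflexive: yes — every world is R-related to itself.
Serial: yes — every world has a successor (e.g. 0 R 0).
Transitive: yes — every two-step R-path is closed by a direct edge.
Euclidean: no — 2 R 0 and 2 R 1, but not 0 R 1.
Only Euclidean fails.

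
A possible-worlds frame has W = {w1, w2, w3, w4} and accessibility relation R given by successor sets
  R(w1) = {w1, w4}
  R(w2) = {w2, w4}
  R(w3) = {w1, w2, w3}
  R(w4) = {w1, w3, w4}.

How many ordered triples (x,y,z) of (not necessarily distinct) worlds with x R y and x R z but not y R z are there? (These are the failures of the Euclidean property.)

Enumerating: (w2,w4,w2), (w3,w1,w2), (w3,w1,w3), (w3,w2,w1), (w3,w2,w3), (w4,w1,w3), (w4,w3,w4).

7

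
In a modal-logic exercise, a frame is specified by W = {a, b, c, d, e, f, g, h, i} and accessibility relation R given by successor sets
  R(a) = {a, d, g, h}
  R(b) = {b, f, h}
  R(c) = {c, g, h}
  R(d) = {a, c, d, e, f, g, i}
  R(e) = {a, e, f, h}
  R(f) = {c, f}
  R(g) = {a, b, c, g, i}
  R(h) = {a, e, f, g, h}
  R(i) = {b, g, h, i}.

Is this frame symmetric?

No

Symmetric: no — b R f but not f R b.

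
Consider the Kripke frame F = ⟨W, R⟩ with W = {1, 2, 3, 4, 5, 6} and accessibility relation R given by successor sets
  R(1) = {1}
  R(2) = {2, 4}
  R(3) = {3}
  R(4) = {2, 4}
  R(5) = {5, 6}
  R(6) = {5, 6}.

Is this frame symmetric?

Symmetric: yes — every pair in R has its reverse in R.

Yes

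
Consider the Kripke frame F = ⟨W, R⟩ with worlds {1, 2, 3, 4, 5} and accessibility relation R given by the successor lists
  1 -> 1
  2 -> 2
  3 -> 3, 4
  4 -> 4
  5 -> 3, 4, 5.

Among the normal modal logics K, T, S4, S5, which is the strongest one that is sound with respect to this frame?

Reflexive (axiom T): yes — every world is R-related to itself.
Transitive (axiom 4): yes — every two-step R-path is closed by a direct edge.
Euclidean (axiom 5): no — 5 R 4 and 5 R 3, but not 4 R 3.
So F validates K, T, S4; S5 would additionally require R to be Euclidean. The strongest is S4.

S4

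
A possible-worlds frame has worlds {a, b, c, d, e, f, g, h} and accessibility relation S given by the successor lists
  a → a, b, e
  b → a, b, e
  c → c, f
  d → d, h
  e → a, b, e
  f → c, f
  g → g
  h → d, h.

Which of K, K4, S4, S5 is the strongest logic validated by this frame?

S5

Transitive (axiom 4): yes — every two-step S-path is closed by a direct edge.
Reflexive (axiom T): yes — every world is S-related to itself.
Euclidean (axiom 5): yes — any two successors of a common world are S-related.
So F validates K, K4, S4, S5. The strongest is S5.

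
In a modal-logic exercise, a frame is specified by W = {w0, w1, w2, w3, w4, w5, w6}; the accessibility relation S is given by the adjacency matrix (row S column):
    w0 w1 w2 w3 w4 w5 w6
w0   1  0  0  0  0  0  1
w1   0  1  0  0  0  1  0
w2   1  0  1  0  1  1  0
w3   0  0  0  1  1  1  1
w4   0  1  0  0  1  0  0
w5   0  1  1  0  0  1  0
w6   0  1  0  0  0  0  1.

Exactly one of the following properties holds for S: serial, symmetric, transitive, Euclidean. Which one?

Serial: yes — every world has a successor (e.g. w0 S w0).
Symmetric: no — w0 S w6 but not w6 S w0.
Transitive: no — w0 S w6 and w6 S w1, but not w0 S w1.
Euclidean: no — w2 S w0 and w2 S w4, but not w0 S w4.
Only serial holds.

serial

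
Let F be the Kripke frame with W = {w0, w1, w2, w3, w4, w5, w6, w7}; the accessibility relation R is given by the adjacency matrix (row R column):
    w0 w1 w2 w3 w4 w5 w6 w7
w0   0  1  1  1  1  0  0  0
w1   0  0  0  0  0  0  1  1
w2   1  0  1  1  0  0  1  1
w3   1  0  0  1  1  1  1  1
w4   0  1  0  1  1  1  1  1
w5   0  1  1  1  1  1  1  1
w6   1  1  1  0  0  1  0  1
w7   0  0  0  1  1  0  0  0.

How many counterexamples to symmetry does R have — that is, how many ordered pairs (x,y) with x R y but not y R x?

Enumerating: (w0,w1), (w0,w4), (w1,w7), (w2,w3), (w2,w7), (w3,w6), (w4,w1), (w4,w6), (w5,w1), (w5,w2), (w5,w7), (w6,w0), (w6,w7).

13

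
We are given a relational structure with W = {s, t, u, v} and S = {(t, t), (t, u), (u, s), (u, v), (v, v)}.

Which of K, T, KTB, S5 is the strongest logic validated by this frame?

K

Reflexive (axiom T): no — s is not related to itself.
Symmetric (axiom B): no — t S u but not u S t.
Euclidean (axiom 5): no — u S s and u S v, but not s S v.
So F validates K; T would additionally require S to be reflexive. The strongest is K.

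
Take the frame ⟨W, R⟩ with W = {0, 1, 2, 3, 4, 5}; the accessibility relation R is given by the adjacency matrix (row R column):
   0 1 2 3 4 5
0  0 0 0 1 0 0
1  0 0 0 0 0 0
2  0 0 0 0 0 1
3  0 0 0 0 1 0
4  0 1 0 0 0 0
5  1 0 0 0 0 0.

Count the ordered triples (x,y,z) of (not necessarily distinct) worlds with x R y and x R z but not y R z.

Enumerating: (0,3,3), (2,5,5), (3,4,4), (4,1,1), (5,0,0).

5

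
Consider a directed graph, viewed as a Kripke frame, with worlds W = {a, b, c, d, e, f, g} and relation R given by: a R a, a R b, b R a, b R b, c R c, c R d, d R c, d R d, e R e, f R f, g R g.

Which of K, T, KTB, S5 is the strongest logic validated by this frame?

S5

Reflexive (axiom T): yes — every world is R-related to itself.
Symmetric (axiom B): yes — every pair in R has its reverse in R.
Euclidean (axiom 5): yes — any two successors of a common world are R-related.
So F validates K, T, KTB, S5. The strongest is S5.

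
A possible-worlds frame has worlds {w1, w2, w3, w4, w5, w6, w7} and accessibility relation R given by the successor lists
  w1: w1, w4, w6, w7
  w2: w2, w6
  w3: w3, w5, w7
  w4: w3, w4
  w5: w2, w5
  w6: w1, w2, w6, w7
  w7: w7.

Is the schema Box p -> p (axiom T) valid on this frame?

The schema T characterises exactly the reflexive frames.
Reflexive: yes — every world is R-related to itself.

Yes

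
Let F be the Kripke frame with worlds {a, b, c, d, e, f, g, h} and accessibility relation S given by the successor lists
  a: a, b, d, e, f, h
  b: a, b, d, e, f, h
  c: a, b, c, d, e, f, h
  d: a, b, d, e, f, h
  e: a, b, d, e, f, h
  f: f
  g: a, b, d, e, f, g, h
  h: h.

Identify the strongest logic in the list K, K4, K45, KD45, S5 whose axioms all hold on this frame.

K4

Transitive (axiom 4): yes — every two-step S-path is closed by a direct edge.
Euclidean (axiom 5): no — a S f and a S b, but not f S b.
Serial (axiom D): yes — every world has a successor (e.g. a S a).
Reflexive (axiom T): yes — every world is S-related to itself.
So F validates K, K4; K45 would additionally require S to be Euclidean. The strongest is K4.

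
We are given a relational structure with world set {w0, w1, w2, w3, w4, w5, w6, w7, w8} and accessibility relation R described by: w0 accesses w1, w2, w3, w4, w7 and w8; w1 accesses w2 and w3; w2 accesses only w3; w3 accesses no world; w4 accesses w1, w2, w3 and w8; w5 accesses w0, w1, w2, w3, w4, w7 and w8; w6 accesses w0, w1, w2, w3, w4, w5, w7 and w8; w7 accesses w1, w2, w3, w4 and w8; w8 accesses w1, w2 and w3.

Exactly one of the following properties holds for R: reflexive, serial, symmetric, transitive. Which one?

Reflexive: no — w0 is not related to itself.
Serial: no — w3 has no R-successor.
Symmetric: no — w0 R w1 but not w1 R w0.
Transitive: yes — every two-step R-path is closed by a direct edge.
Only transitive holds.

transitive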